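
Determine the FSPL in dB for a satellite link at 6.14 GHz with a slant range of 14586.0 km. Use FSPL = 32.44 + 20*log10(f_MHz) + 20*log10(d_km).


f = 6.14 GHz = 6140.0000 MHz
d = 14586.0 km
FSPL = 32.44 + 20*log10(6140.0000) + 20*log10(14586.0)
FSPL = 32.44 + 75.7634 + 83.2787
FSPL = 191.4821 dB

191.4821 dB


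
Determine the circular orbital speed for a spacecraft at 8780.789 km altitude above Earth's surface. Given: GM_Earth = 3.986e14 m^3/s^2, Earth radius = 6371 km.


r = R_E + alt = 6371.0 + 8780.789 = 15151.7890 km = 1.5151789e+07 m
v = sqrt(mu/r) = sqrt(3.986e14 / 1.5151789e+07) = 5129.0471 m/s = 5.1290 km/s

5.1290 km/s


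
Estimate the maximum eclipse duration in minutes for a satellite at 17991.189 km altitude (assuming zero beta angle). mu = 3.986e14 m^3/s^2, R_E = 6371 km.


r = 24362.1890 km
T = 630.7168 min
Eclipse fraction = arcsin(R_E/r)/pi = arcsin(6371.0000/24362.1890)/pi
= arcsin(0.2615118)/pi = 0.08422103
Eclipse duration = 0.08422103 * 630.7168 = 53.1196 min

53.1196 minutes


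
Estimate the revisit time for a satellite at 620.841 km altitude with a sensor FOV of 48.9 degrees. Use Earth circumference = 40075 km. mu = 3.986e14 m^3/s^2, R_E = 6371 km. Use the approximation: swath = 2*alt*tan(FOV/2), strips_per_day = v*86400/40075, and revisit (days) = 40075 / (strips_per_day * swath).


swath = 2*620.841*tan(0.426733) = 564.5590 km
v = sqrt(mu/r) = 7550.4507 m/s = 7.5505 km/s
strips/day = v*86400/40075 = 7.5505*86400/40075 = 16.2785
coverage/day = strips * swath = 16.2785 * 564.5590 = 9190.1461 km
revisit = 40075 / 9190.1461 = 4.3606 days

4.3606 days


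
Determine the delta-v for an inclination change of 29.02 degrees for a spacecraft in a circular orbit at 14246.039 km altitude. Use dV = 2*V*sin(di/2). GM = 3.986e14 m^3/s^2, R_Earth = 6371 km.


r = 20617.0390 km = 2.0617039e+07 m
V = sqrt(mu/r) = 4396.9902 m/s
di = 29.02 deg = 0.5064945 rad
dV = 2*V*sin(di/2) = 2*4396.9902*sin(0.2532473)
dV = 2203.3228 m/s = 2.2033 km/s

2.2033 km/s


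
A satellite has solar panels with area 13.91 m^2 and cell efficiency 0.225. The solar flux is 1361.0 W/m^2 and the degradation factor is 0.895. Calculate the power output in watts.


P = area * eta * S * degradation
P = 13.91 * 0.225 * 1361.0 * 0.895
P = 3812.3328 W

3812.3328 W


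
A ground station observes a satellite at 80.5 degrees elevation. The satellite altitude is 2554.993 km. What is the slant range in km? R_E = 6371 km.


h = 2554.993 km, el = 80.5 deg
d = -R_E*sin(el) + sqrt((R_E*sin(el))^2 + 2*R_E*h + h^2)
d = -6371.0000*sin(1.4050) + sqrt((6371.0000*0.9862856)^2 + 2*6371.0000*2554.993 + 2554.993^2)
d = 2580.2145 km

2580.2145 km


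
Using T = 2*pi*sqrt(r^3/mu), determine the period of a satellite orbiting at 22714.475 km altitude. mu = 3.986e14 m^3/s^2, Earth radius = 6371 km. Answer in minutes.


r = 29085.4750 km = 2.9085475e+07 m
T = 2*pi*sqrt(r^3/mu) = 2*pi*sqrt(2.460529e+22 / 3.986e14)
T = 49365.7185 s = 822.7620 min

822.7620 minutes


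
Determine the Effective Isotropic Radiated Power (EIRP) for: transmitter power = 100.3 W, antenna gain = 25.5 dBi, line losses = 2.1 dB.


Pt = 100.3 W = 20.0130 dBW
EIRP = Pt_dBW + Gt - losses = 20.0130 + 25.5 - 2.1 = 43.4130 dBW

43.4130 dBW


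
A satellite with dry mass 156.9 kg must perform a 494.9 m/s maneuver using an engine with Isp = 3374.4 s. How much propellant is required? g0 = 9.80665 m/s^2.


ve = Isp * g0 = 3374.4 * 9.80665 = 33091.559760 m/s
mass ratio = exp(dv/ve) = exp(494.9/33091.559760) = 1.01506787
m_prop = m_dry * (mr - 1) = 156.9 * (1.01506787 - 1)
m_prop = 2.3641 kg

2.3641 kg


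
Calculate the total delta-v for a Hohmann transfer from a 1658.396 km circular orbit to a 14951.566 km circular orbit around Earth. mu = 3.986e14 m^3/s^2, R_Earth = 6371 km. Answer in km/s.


r1 = 8029.3960 km = 8.029396e+06 m
r2 = 21322.5660 km = 2.1322566e+07 m
dv1 = sqrt(mu/r1)*(sqrt(2*r2/(r1+r2)) - 1) = 1446.9032 m/s
dv2 = sqrt(mu/r2)*(1 - sqrt(2*r1/(r1+r2))) = 1125.5726 m/s
total dv = |dv1| + |dv2| = 1446.9032 + 1125.5726 = 2572.4758 m/s = 2.5725 km/s

2.5725 km/s


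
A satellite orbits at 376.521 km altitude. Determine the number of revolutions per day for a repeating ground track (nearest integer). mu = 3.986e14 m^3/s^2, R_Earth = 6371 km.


r = 6.747521e+06 m
T = 2*pi*sqrt(r^3/mu) = 5516.0423 s = 91.9340 min
revs/day = 1440 / 91.9340 = 15.6634
Rounded: 16 revolutions per day

16 revolutions per day


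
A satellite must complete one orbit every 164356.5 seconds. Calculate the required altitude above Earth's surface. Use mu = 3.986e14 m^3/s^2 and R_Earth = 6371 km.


T = 164356.5 s
r = (mu*T^2/(4*pi^2))^(1/3) = (3.986e14 * 164356.5^2 / (4*pi^2))^(1/3)
r = 6.4851064e+07 m = 64851.0644 km
alt = r - R_E = 64851.0644 - 6371 = 58480.0644 km

58480.0644 km


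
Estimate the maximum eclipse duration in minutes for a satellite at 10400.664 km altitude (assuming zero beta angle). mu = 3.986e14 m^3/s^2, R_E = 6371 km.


r = 16771.6640 km
T = 360.2668 min
Eclipse fraction = arcsin(R_E/r)/pi = arcsin(6371.0000/16771.6640)/pi
= arcsin(0.3798669)/pi = 0.1240302
Eclipse duration = 0.1240302 * 360.2668 = 44.6840 min

44.6840 minutes


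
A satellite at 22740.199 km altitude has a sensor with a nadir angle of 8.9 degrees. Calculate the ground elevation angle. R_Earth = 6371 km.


r = R_E + alt = 29111.1990 km
Law of sines in the satellite / Earth-center / ground-point triangle:
  sin(nadir)/R_E = sin(90 + el)/r  =>  cos(el) = (r/R_E)*sin(nadir)
cos(el) = (29111.1990 / 6371.0000) * sin(8.9 deg) = 0.7069228
el = arccos(0.7069228) = 45.0149 deg
(Earth-central angle = 90 - nadir - el = 36.0851 deg)

45.0149 degrees


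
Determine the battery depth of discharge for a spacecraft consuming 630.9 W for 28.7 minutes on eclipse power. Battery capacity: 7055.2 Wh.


E_used = P * t / 60 = 630.9 * 28.7 / 60 = 301.7805 Wh
DOD = E_used / E_total * 100 = 301.7805 / 7055.2 * 100
DOD = 4.2774 %

4.2774 %


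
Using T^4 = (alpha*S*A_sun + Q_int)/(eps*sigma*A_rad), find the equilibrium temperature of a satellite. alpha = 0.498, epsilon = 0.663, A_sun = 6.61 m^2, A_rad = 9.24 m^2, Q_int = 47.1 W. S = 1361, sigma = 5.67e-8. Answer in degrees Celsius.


Numerator = alpha*S*A_sun + Q_int = 0.498*1361*6.61 + 47.1 = 4527.2126 W
Denominator = eps*sigma*A_rad = 0.663*5.67e-8*9.24 = 3.47351e-07 W/K^4
T^4 = 1.3033538e+10 K^4
T = 337.8824 K = 64.7324 C

64.7324 degrees Celsius


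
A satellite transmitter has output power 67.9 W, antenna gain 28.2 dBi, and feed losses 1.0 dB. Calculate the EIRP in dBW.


Pt = 67.9 W = 18.3187 dBW
EIRP = Pt_dBW + Gt - losses = 18.3187 + 28.2 - 1.0 = 45.5187 dBW

45.5187 dBW


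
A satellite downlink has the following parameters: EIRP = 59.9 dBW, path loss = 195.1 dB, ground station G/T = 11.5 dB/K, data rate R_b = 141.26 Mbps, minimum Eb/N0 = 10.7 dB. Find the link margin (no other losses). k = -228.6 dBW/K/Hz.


C/N0 = EIRP - FSPL + G/T - k = 59.9 - 195.1 + 11.5 - (-228.6)
C/N0 = 104.9000 dB-Hz
R_b = 141.26 Mbps = 1.4126e+08 bps -> 10*log10(R_b) = 81.5002 dB-Hz
Eb/N0 = C/N0 - 10*log10(R_b) = 104.9000 - 81.5002 = 23.3998 dB
Margin = Eb/N0 - Eb/N0_req = 23.3998 - 10.7 = 12.6998 dB (link closes)

12.6998 dB


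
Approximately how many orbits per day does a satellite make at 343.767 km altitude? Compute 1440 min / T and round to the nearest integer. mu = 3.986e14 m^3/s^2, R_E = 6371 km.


r = 6.714767e+06 m
T = 2*pi*sqrt(r^3/mu) = 5475.9269 s = 91.2654 min
revs/day = 1440 / 91.2654 = 15.7782
Rounded: 16 revolutions per day

16 revolutions per day


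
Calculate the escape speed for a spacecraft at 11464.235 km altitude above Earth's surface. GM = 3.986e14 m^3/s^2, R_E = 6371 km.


r = 6371.0 + 11464.235 = 17835.2350 km = 1.7835235e+07 m
v_esc = sqrt(2*mu/r) = sqrt(2*3.986e14 / 1.7835235e+07)
v_esc = 6685.6591 m/s = 6.6857 km/s

6.6857 km/s


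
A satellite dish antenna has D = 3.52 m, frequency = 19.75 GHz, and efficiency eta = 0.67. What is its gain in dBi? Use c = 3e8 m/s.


lambda = c/f = 3e8 / 1.975e+10 = 0.01518987 m
G = eta*(pi*D/lambda)^2 = 0.67*(pi*3.52/0.01518987)^2
G = 355100.7303 (linear)
G = 10*log10(355100.7303) = 55.5035 dBi

55.5035 dBi


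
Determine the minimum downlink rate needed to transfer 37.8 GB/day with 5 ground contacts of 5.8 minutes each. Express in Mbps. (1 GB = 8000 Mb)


total contact time = 5 * 5.8 * 60 = 1740.0000 s
data = 37.8 GB = 302400.0000 Mb
rate = 302400.0000 / 1740.0000 = 173.7931 Mbps

173.7931 Mbps


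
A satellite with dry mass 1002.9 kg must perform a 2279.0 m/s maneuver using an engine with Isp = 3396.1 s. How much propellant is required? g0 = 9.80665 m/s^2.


ve = Isp * g0 = 3396.1 * 9.80665 = 33304.364065 m/s
mass ratio = exp(dv/ve) = exp(2279.0/33304.364065) = 1.07082510
m_prop = m_dry * (mr - 1) = 1002.9 * (1.07082510 - 1)
m_prop = 71.0305 kg

71.0305 kg


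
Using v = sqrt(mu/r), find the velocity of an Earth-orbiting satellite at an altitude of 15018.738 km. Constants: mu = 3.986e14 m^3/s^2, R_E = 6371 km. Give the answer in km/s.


r = R_E + alt = 6371.0 + 15018.738 = 21389.7380 km = 2.1389738e+07 m
v = sqrt(mu/r) = sqrt(3.986e14 / 2.1389738e+07) = 4316.8396 m/s = 4.3168 km/s

4.3168 km/s


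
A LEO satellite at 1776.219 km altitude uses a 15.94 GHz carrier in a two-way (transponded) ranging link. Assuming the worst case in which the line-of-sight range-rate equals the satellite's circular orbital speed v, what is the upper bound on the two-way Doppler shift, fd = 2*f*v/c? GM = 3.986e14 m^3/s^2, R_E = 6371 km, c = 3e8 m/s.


r = 8.147219e+06 m
v = sqrt(mu/r) = 6994.6172 m/s (worst-case radial velocity)
f = 15.94 GHz = 1.594e+10 Hz
fd = 2*f*v/c = 2*1.594e+10*6994.6172/3.0e+08
fd = 743294.6552 Hz

743294.6552 Hz


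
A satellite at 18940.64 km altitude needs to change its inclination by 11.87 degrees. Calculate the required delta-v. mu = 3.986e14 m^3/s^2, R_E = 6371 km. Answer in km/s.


r = 25311.6400 km = 2.531164e+07 m
V = sqrt(mu/r) = 3968.3366 m/s
di = 11.87 deg = 0.2071706 rad
dV = 2*V*sin(di/2) = 2*3968.3366*sin(0.1035853)
dV = 820.6532 m/s = 0.8206532 km/s

0.8207 km/s


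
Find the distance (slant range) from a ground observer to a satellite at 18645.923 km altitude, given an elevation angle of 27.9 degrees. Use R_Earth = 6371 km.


h = 18645.923 km, el = 27.9 deg
d = -R_E*sin(el) + sqrt((R_E*sin(el))^2 + 2*R_E*h + h^2)
d = -6371.0000*sin(0.4869469) + sqrt((6371.0000*0.4679298)^2 + 2*6371.0000*18645.923 + 18645.923^2)
d = 21393.8932 km

21393.8932 km


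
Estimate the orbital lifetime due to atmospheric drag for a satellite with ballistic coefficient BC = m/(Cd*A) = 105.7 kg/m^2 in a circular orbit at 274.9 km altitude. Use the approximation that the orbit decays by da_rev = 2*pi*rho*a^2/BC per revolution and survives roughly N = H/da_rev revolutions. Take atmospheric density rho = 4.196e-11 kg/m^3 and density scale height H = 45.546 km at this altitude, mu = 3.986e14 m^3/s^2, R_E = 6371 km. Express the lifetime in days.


a = R_E + alt = 6645.9000 km = 6.6459e+06 m
da_rev = 2*pi*rho*a^2/BC = 2*pi*4.196e-11*(6.6459e+06)^2/105.7 = 110.166097 m per revolution
N = H/da_rev = 45546.0000 m / 110.166097 m = 413.4303 revolutions
P = 2*pi*sqrt(a^3/mu) = 5391.9012 s
lifetime = N*P = 413.4303 * 5391.9012 = 2.2291752e+06 s = 25.8006 days

25.8006 days


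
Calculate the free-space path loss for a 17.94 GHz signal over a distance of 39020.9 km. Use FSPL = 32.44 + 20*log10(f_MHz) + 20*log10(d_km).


f = 17.94 GHz = 17940.0000 MHz
d = 39020.9 km
FSPL = 32.44 + 20*log10(17940.0000) + 20*log10(39020.9)
FSPL = 32.44 + 85.0764 + 91.8259
FSPL = 209.3424 dB

209.3424 dB


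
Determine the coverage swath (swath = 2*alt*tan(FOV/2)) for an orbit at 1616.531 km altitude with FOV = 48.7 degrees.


FOV = 48.7 deg = 0.8499753 rad
swath = 2 * alt * tan(FOV/2) = 2 * 1616.531 * tan(0.4249877)
swath = 2 * 1616.531 * 0.4525683
swath = 1463.1814 km

1463.1814 km


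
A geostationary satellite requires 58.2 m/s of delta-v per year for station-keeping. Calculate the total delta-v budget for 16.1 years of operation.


dV = rate * years = 58.2 * 16.1
dV = 937.0200 m/s

937.0200 m/s


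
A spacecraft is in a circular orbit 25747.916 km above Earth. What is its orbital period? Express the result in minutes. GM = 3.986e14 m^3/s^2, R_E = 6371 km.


r = 32118.9160 km = 3.2118916e+07 m
T = 2*pi*sqrt(r^3/mu) = 2*pi*sqrt(3.3134669e+22 / 3.986e14)
T = 57286.5332 s = 954.7756 min

954.7756 minutes


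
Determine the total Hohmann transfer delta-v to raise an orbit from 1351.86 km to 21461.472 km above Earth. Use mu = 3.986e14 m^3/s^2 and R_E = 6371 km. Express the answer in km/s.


r1 = 7722.8600 km = 7.72286e+06 m
r2 = 27832.4720 km = 2.7832472e+07 m
dv1 = sqrt(mu/r1)*(sqrt(2*r2/(r1+r2)) - 1) = 1804.9197 m/s
dv2 = sqrt(mu/r2)*(1 - sqrt(2*r1/(r1+r2))) = 1290.0870 m/s
total dv = |dv1| + |dv2| = 1804.9197 + 1290.0870 = 3095.0067 m/s = 3.0950 km/s

3.0950 km/s


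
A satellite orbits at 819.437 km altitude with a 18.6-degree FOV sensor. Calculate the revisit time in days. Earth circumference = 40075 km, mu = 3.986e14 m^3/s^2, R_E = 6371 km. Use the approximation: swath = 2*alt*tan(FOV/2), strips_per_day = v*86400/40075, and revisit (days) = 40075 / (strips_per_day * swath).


swath = 2*819.437*tan(0.1623156) = 268.3759 km
v = sqrt(mu/r) = 7445.4509 m/s = 7.4455 km/s
strips/day = v*86400/40075 = 7.4455*86400/40075 = 16.0521
coverage/day = strips * swath = 16.0521 * 268.3759 = 4307.9906 km
revisit = 40075 / 4307.9906 = 9.3025 days

9.3025 days


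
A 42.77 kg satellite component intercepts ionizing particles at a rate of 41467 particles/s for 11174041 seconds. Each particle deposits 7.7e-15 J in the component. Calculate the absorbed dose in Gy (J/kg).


Total energy deposited = rate * time * E_per
  = 41467 * 11174041 * 7.7e-15 = 0.003567825 J
Dose = E_total / mass = 0.003567825 / 42.77
Dose = 8.341888e-05 Gy

8.3419e-05 Gy


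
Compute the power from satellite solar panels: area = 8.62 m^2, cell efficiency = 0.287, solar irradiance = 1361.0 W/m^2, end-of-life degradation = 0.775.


P = area * eta * S * degradation
P = 8.62 * 0.287 * 1361.0 * 0.775
P = 2609.4501 W

2609.4501 W


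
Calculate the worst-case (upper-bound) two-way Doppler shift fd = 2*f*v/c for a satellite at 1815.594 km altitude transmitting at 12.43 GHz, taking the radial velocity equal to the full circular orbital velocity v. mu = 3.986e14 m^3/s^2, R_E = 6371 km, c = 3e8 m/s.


r = 8.186594e+06 m
v = sqrt(mu/r) = 6977.7760 m/s (worst-case radial velocity)
f = 12.43 GHz = 1.243e+10 Hz
fd = 2*f*v/c = 2*1.243e+10*6977.7760/3.0e+08
fd = 578225.0340 Hz

578225.0340 Hz


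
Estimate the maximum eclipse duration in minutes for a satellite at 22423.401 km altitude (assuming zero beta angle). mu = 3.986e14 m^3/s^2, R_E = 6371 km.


r = 28794.4010 km
T = 810.4422 min
Eclipse fraction = arcsin(R_E/r)/pi = arcsin(6371.0000/28794.4010)/pi
= arcsin(0.2212583)/pi = 0.07101639
Eclipse duration = 0.07101639 * 810.4422 = 57.5547 min

57.5547 minutes


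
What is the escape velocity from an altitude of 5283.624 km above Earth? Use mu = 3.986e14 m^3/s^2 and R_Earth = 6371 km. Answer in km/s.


r = 6371.0 + 5283.624 = 11654.6240 km = 1.1654624e+07 m
v_esc = sqrt(2*mu/r) = sqrt(2*3.986e14 / 1.1654624e+07)
v_esc = 8270.5523 m/s = 8.2706 km/s

8.2706 km/s


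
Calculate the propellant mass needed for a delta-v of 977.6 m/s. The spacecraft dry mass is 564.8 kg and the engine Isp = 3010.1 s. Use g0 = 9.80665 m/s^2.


ve = Isp * g0 = 3010.1 * 9.80665 = 29518.997165 m/s
mass ratio = exp(dv/ve) = exp(977.6/29518.997165) = 1.03367215
m_prop = m_dry * (mr - 1) = 564.8 * (1.03367215 - 1)
m_prop = 19.0180 kg

19.0180 kg


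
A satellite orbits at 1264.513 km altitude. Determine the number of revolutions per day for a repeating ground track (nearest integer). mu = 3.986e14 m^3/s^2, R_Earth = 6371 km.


r = 7.635513e+06 m
T = 2*pi*sqrt(r^3/mu) = 6640.0072 s = 110.6668 min
revs/day = 1440 / 110.6668 = 13.0120
Rounded: 13 revolutions per day

13 revolutions per day


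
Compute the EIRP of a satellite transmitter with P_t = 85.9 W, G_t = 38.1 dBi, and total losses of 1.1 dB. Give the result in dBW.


Pt = 85.9 W = 19.3399 dBW
EIRP = Pt_dBW + Gt - losses = 19.3399 + 38.1 - 1.1 = 56.3399 dBW

56.3399 dBW


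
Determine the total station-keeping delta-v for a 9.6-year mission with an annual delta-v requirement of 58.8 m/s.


dV = rate * years = 58.8 * 9.6
dV = 564.4800 m/s

564.4800 m/s


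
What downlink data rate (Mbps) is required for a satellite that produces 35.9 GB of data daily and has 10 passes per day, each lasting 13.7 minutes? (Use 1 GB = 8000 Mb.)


total contact time = 10 * 13.7 * 60 = 8220.0000 s
data = 35.9 GB = 287200.0000 Mb
rate = 287200.0000 / 8220.0000 = 34.9392 Mbps

34.9392 Mbps


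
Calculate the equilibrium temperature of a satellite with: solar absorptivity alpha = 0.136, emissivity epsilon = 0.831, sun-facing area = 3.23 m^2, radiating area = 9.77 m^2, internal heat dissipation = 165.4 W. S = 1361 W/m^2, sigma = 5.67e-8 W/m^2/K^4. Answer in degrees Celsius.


Numerator = alpha*S*A_sun + Q_int = 0.136*1361*3.23 + 165.4 = 763.2601 W
Denominator = eps*sigma*A_rad = 0.831*5.67e-8*9.77 = 4.6033993e-07 W/K^4
T^4 = 1.6580358e+09 K^4
T = 201.7895 K = -71.3605 C

-71.3605 degrees Celsius


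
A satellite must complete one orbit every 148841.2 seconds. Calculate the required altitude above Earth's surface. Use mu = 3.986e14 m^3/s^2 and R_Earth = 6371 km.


T = 148841.2 s
r = (mu*T^2/(4*pi^2))^(1/3) = (3.986e14 * 148841.2^2 / (4*pi^2))^(1/3)
r = 6.0702693e+07 m = 60702.6934 km
alt = r - R_E = 60702.6934 - 6371 = 54331.6934 km

54331.6934 km


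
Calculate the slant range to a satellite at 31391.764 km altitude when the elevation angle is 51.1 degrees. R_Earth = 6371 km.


h = 31391.764 km, el = 51.1 deg
d = -R_E*sin(el) + sqrt((R_E*sin(el))^2 + 2*R_E*h + h^2)
d = -6371.0000*sin(0.8918632) + sqrt((6371.0000*0.7782431)^2 + 2*6371.0000*31391.764 + 31391.764^2)
d = 32592.0502 km

32592.0502 km


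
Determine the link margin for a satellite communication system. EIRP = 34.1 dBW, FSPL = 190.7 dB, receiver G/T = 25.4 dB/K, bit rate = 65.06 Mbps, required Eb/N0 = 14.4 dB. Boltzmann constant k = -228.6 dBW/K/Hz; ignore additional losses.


C/N0 = EIRP - FSPL + G/T - k = 34.1 - 190.7 + 25.4 - (-228.6)
C/N0 = 97.4000 dB-Hz
R_b = 65.06 Mbps = 6.506e+07 bps -> 10*log10(R_b) = 78.1331 dB-Hz
Eb/N0 = C/N0 - 10*log10(R_b) = 97.4000 - 78.1331 = 19.2669 dB
Margin = Eb/N0 - Eb/N0_req = 19.2669 - 14.4 = 4.8669 dB (link closes)

4.8669 dB


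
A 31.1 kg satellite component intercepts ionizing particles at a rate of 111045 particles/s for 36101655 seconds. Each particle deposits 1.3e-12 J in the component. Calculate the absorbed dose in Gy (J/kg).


Total energy deposited = rate * time * E_per
  = 111045 * 36101655 * 1.3e-12 = 5.2116 J
Dose = E_total / mass = 5.2116 / 31.1
Dose = 0.1675749 Gy

0.1676 Gy


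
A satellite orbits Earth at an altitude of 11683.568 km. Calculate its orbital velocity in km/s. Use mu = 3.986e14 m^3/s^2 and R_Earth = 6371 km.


r = R_E + alt = 6371.0 + 11683.568 = 18054.5680 km = 1.8054568e+07 m
v = sqrt(mu/r) = sqrt(3.986e14 / 1.8054568e+07) = 4698.6716 m/s = 4.6987 km/s

4.6987 km/s


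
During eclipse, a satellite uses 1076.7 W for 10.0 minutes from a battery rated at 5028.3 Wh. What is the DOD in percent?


E_used = P * t / 60 = 1076.7 * 10.0 / 60 = 179.4500 Wh
DOD = E_used / E_total * 100 = 179.4500 / 5028.3 * 100
DOD = 3.5688 %

3.5688 %


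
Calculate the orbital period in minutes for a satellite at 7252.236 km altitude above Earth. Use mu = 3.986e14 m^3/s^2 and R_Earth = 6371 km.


r = 13623.2360 km = 1.3623236e+07 m
T = 2*pi*sqrt(r^3/mu) = 2*pi*sqrt(2.5283712e+21 / 3.986e14)
T = 15824.5599 s = 263.7427 min

263.7427 minutes


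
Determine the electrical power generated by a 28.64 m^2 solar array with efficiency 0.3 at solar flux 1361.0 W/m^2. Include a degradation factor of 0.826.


P = area * eta * S * degradation
P = 28.64 * 0.3 * 1361.0 * 0.826
P = 9659.0061 W

9659.0061 W


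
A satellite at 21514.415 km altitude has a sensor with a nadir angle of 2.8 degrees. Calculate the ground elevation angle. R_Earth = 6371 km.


r = R_E + alt = 27885.4150 km
Law of sines in the satellite / Earth-center / ground-point triangle:
  sin(nadir)/R_E = sin(90 + el)/r  =>  cos(el) = (r/R_E)*sin(nadir)
cos(el) = (27885.4150 / 6371.0000) * sin(2.8 deg) = 0.213812
el = arccos(0.213812) = 77.6542 deg
(Earth-central angle = 90 - nadir - el = 9.5458 deg)

77.6542 degrees


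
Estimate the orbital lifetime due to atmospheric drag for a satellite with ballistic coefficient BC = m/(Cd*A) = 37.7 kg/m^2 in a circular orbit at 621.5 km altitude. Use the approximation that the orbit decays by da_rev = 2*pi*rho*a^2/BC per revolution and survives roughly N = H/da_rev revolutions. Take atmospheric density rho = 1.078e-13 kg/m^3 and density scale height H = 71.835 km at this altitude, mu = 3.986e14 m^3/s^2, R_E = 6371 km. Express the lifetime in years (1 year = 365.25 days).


a = R_E + alt = 6992.5000 km = 6.9925e+06 m
da_rev = 2*pi*rho*a^2/BC = 2*pi*1.078e-13*(6.9925e+06)^2/37.7 = 0.878460482 m per revolution
N = H/da_rev = 71835.0000 m / 0.878460482 m = 81773.7411 revolutions
P = 2*pi*sqrt(a^3/mu) = 5819.1551 s
lifetime = N*P = 81773.7411 * 5819.1551 = 4.7585408e+08 s = 5507.5704 days
years = 5507.5704 / 365.25 = 15.0789 years

15.0789 years


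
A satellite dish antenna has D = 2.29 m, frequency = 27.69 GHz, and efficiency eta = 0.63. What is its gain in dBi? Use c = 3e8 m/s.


lambda = c/f = 3e8 / 2.769e+10 = 0.01083424 m
G = eta*(pi*D/lambda)^2 = 0.63*(pi*2.29/0.01083424)^2
G = 277788.7551 (linear)
G = 10*log10(277788.7551) = 54.4371 dBi

54.4371 dBi


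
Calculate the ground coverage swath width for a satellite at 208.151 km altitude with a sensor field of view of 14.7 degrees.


FOV = 14.7 deg = 0.2565634 rad
swath = 2 * alt * tan(FOV/2) = 2 * 208.151 * tan(0.1282817)
swath = 2 * 208.151 * 0.12899
swath = 53.6988 km

53.6988 km


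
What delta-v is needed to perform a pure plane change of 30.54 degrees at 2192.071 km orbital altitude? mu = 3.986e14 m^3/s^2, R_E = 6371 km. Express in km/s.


r = 8563.0710 km = 8.563071e+06 m
V = sqrt(mu/r) = 6822.6623 m/s
di = 30.54 deg = 0.5330236 rad
dV = 2*V*sin(di/2) = 2*6822.6623*sin(0.2665118)
dV = 3593.7415 m/s = 3.5937 km/s

3.5937 km/s


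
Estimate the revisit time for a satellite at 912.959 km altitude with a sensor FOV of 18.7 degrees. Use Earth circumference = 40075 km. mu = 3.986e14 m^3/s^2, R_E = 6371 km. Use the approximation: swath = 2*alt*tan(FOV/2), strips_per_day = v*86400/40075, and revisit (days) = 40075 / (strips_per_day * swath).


swath = 2*912.959*tan(0.1631883) = 300.6419 km
v = sqrt(mu/r) = 7397.4988 m/s = 7.3975 km/s
strips/day = v*86400/40075 = 7.3975*86400/40075 = 15.9487
coverage/day = strips * swath = 15.9487 * 300.6419 = 4794.8458 km
revisit = 40075 / 4794.8458 = 8.3579 days

8.3579 days


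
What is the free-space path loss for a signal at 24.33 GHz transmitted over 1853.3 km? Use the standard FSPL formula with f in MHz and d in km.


f = 24.33 GHz = 24330.0000 MHz
d = 1853.3 km
FSPL = 32.44 + 20*log10(24330.0000) + 20*log10(1853.3)
FSPL = 32.44 + 87.7228 + 65.3589
FSPL = 185.5218 dB

185.5218 dB


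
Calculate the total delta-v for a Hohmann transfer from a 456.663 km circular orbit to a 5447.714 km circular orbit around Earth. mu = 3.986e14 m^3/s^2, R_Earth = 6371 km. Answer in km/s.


r1 = 6827.6630 km = 6.827663e+06 m
r2 = 11818.7140 km = 1.1818714e+07 m
dv1 = sqrt(mu/r1)*(sqrt(2*r2/(r1+r2)) - 1) = 962.0235 m/s
dv2 = sqrt(mu/r2)*(1 - sqrt(2*r1/(r1+r2))) = 837.6420 m/s
total dv = |dv1| + |dv2| = 962.0235 + 837.6420 = 1799.6655 m/s = 1.7997 km/s

1.7997 km/s


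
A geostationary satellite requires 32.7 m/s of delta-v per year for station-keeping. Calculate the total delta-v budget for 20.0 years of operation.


dV = rate * years = 32.7 * 20.0
dV = 654.0000 m/s

654.0000 m/s


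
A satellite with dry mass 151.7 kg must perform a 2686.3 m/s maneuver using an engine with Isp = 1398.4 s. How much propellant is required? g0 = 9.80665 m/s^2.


ve = Isp * g0 = 1398.4 * 9.80665 = 13713.619360 m/s
mass ratio = exp(dv/ve) = exp(2686.3/13713.619360) = 1.21638769
m_prop = m_dry * (mr - 1) = 151.7 * (1.21638769 - 1)
m_prop = 32.8260 kg

32.8260 kg


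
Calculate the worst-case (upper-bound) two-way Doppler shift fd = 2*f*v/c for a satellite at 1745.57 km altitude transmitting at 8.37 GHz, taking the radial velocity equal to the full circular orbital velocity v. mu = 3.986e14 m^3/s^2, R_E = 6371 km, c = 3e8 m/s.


r = 8.11657e+06 m
v = sqrt(mu/r) = 7007.8110 m/s (worst-case radial velocity)
f = 8.37 GHz = 8.37e+09 Hz
fd = 2*f*v/c = 2*8.37e+09*7007.8110/3.0e+08
fd = 391035.8515 Hz

391035.8515 Hz


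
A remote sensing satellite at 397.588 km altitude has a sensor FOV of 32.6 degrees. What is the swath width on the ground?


FOV = 32.6 deg = 0.5689773 rad
swath = 2 * alt * tan(FOV/2) = 2 * 397.588 * tan(0.2844887)
swath = 2 * 397.588 * 0.2924205
swath = 232.5257 km

232.5257 km


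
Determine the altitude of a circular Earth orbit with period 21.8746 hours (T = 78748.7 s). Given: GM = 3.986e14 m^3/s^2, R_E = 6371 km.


T = 78748.7 s
r = (mu*T^2/(4*pi^2))^(1/3) = (3.986e14 * 78748.7^2 / (4*pi^2))^(1/3)
r = 3.9708924e+07 m = 39708.9236 km
alt = r - R_E = 39708.9236 - 6371 = 33337.9236 km

33337.9236 km


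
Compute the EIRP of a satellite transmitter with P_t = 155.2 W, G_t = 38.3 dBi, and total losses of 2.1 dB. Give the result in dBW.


Pt = 155.2 W = 21.9089 dBW
EIRP = Pt_dBW + Gt - losses = 21.9089 + 38.3 - 2.1 = 58.1089 dBW

58.1089 dBW


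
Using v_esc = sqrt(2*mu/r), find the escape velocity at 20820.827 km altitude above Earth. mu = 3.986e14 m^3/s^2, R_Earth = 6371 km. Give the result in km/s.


r = 6371.0 + 20820.827 = 27191.8270 km = 2.7191827e+07 m
v_esc = sqrt(2*mu/r) = sqrt(2*3.986e14 / 2.7191827e+07)
v_esc = 5414.5760 m/s = 5.4146 km/s

5.4146 km/s


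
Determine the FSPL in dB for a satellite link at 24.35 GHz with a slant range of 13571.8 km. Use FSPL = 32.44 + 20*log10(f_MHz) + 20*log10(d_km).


f = 24.35 GHz = 24350.0000 MHz
d = 13571.8 km
FSPL = 32.44 + 20*log10(24350.0000) + 20*log10(13571.8)
FSPL = 32.44 + 87.7300 + 82.6527
FSPL = 202.8227 dB

202.8227 dB


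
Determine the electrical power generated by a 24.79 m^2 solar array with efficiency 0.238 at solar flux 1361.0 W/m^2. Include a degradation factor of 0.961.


P = area * eta * S * degradation
P = 24.79 * 0.238 * 1361.0 * 0.961
P = 7716.7601 W

7716.7601 W


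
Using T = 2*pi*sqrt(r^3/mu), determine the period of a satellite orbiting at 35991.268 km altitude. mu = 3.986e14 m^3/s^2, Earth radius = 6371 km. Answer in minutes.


r = 42362.2680 km = 4.2362268e+07 m
T = 2*pi*sqrt(r^3/mu) = 2*pi*sqrt(7.6021706e+22 / 3.986e14)
T = 86772.0837 s = 1446.2014 min

1446.2014 minutes


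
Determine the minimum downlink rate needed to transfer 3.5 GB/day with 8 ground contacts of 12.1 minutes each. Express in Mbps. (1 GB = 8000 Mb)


total contact time = 8 * 12.1 * 60 = 5808.0000 s
data = 3.5 GB = 28000.0000 Mb
rate = 28000.0000 / 5808.0000 = 4.8209 Mbps

4.8209 Mbps


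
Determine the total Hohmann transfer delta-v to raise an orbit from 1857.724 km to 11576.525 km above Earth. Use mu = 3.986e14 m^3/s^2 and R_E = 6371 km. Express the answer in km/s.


r1 = 8228.7240 km = 8.228724e+06 m
r2 = 17947.5250 km = 1.7947525e+07 m
dv1 = sqrt(mu/r1)*(sqrt(2*r2/(r1+r2)) - 1) = 1190.2666 m/s
dv2 = sqrt(mu/r2)*(1 - sqrt(2*r1/(r1+r2))) = 975.9140 m/s
total dv = |dv1| + |dv2| = 1190.2666 + 975.9140 = 2166.1806 m/s = 2.1662 km/s

2.1662 km/s


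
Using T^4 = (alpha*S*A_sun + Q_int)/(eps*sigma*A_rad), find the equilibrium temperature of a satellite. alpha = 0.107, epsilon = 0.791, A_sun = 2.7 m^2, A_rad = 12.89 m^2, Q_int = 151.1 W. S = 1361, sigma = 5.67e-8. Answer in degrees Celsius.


Numerator = alpha*S*A_sun + Q_int = 0.107*1361*2.7 + 151.1 = 544.2929 W
Denominator = eps*sigma*A_rad = 0.791*5.67e-8*12.89 = 5.7811263e-07 W/K^4
T^4 = 9.4149975e+08 K^4
T = 175.1681 K = -97.9819 C

-97.9819 degrees Celsius


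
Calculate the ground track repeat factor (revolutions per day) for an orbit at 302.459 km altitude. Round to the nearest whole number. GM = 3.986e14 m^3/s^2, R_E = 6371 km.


r = 6.673459e+06 m
T = 2*pi*sqrt(r^3/mu) = 5425.4744 s = 90.4246 min
revs/day = 1440 / 90.4246 = 15.9249
Rounded: 16 revolutions per day

16 revolutions per day


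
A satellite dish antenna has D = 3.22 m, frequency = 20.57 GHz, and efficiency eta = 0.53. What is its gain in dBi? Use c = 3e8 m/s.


lambda = c/f = 3e8 / 2.057e+10 = 0.01458435 m
G = eta*(pi*D/lambda)^2 = 0.53*(pi*3.22/0.01458435)^2
G = 254984.2951 (linear)
G = 10*log10(254984.2951) = 54.0651 dBi

54.0651 dBi


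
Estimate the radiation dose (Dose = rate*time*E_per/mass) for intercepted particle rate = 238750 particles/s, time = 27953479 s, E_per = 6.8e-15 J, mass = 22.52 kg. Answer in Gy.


Total energy deposited = rate * time * E_per
  = 238750 * 27953479 * 6.8e-15 = 0.04538247 J
Dose = E_total / mass = 0.04538247 / 22.52
Dose = 0.002015208 Gy

0.0020 Gy


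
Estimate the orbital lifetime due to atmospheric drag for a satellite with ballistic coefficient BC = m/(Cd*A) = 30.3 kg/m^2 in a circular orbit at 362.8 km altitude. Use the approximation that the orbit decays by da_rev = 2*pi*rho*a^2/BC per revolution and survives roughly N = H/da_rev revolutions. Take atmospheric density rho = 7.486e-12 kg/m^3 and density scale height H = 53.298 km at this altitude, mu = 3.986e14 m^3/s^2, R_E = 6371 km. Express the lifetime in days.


a = R_E + alt = 6733.8000 km = 6.7338e+06 m
da_rev = 2*pi*rho*a^2/BC = 2*pi*7.486e-12*(6.7338e+06)^2/30.3 = 70.389437 m per revolution
N = H/da_rev = 53298.0000 m / 70.389437 m = 757.1875 revolutions
P = 2*pi*sqrt(a^3/mu) = 5499.2257 s
lifetime = N*P = 757.1875 * 5499.2257 = 4.1639448e+06 s = 48.1938 days

48.1938 days


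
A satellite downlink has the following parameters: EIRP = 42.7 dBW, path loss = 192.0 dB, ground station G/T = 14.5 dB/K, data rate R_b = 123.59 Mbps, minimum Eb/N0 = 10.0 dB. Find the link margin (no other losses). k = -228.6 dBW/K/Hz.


C/N0 = EIRP - FSPL + G/T - k = 42.7 - 192.0 + 14.5 - (-228.6)
C/N0 = 93.8000 dB-Hz
R_b = 123.59 Mbps = 1.2359e+08 bps -> 10*log10(R_b) = 80.9198 dB-Hz
Eb/N0 = C/N0 - 10*log10(R_b) = 93.8000 - 80.9198 = 12.8802 dB
Margin = Eb/N0 - Eb/N0_req = 12.8802 - 10.0 = 2.8802 dB (link closes)

2.8802 dB


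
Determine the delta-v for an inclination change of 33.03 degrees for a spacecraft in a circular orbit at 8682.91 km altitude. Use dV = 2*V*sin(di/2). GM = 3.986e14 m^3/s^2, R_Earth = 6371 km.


r = 15053.9100 km = 1.505391e+07 m
V = sqrt(mu/r) = 5145.6944 m/s
di = 33.03 deg = 0.5764823 rad
dV = 2*V*sin(di/2) = 2*5145.6944*sin(0.2882411)
dV = 2925.4956 m/s = 2.9255 km/s

2.9255 km/s


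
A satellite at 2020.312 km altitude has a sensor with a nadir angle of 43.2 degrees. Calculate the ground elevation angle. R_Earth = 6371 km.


r = R_E + alt = 8391.3120 km
Law of sines in the satellite / Earth-center / ground-point triangle:
  sin(nadir)/R_E = sin(90 + el)/r  =>  cos(el) = (r/R_E)*sin(nadir)
cos(el) = (8391.3120 / 6371.0000) * sin(43.2 deg) = 0.9016243
el = arccos(0.9016243) = 25.6276 deg
(Earth-central angle = 90 - nadir - el = 21.1724 deg)

25.6276 degrees


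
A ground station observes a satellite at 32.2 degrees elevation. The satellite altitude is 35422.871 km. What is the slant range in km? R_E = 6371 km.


h = 35422.871 km, el = 32.2 deg
d = -R_E*sin(el) + sqrt((R_E*sin(el))^2 + 2*R_E*h + h^2)
d = -6371.0000*sin(0.561996) + sqrt((6371.0000*0.5328763)^2 + 2*6371.0000*35422.871 + 35422.871^2)
d = 38049.7521 km

38049.7521 km


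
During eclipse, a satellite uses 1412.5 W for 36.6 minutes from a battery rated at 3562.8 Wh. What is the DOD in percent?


E_used = P * t / 60 = 1412.5 * 36.6 / 60 = 861.6250 Wh
DOD = E_used / E_total * 100 = 861.6250 / 3562.8 * 100
DOD = 24.1839 %

24.1839 %


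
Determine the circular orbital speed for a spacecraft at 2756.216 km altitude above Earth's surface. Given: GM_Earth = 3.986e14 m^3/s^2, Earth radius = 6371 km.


r = R_E + alt = 6371.0 + 2756.216 = 9127.2160 km = 9.127216e+06 m
v = sqrt(mu/r) = sqrt(3.986e14 / 9.127216e+06) = 6608.4481 m/s = 6.6084 km/s

6.6084 km/s


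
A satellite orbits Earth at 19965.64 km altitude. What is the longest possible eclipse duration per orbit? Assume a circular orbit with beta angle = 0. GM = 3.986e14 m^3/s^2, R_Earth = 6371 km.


r = 26336.6400 km
T = 708.9254 min
Eclipse fraction = arcsin(R_E/r)/pi = arcsin(6371.0000/26336.6400)/pi
= arcsin(0.2419063)/pi = 0.07777267
Eclipse duration = 0.07777267 * 708.9254 = 55.1350 min

55.1350 minutes


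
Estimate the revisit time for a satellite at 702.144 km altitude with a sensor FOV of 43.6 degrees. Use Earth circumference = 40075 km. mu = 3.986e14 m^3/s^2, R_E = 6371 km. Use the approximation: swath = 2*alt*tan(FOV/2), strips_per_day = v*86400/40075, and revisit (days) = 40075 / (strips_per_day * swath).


swath = 2*702.144*tan(0.3804818) = 561.6751 km
v = sqrt(mu/r) = 7506.9305 m/s = 7.5069 km/s
strips/day = v*86400/40075 = 7.5069*86400/40075 = 16.1846
coverage/day = strips * swath = 16.1846 * 561.6751 = 9090.5006 km
revisit = 40075 / 9090.5006 = 4.4084 days

4.4084 days


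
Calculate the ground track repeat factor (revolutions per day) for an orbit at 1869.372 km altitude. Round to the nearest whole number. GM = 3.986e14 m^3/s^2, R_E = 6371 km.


r = 8.240372e+06 m
T = 2*pi*sqrt(r^3/mu) = 7444.4300 s = 124.0738 min
revs/day = 1440 / 124.0738 = 11.6060
Rounded: 12 revolutions per day

12 revolutions per day


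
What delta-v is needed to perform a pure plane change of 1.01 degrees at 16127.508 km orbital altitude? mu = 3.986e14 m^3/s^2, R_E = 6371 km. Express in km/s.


r = 22498.5080 km = 2.2498508e+07 m
V = sqrt(mu/r) = 4209.1247 m/s
di = 1.01 deg = 0.01762783 rad
dV = 2*V*sin(di/2) = 2*4209.1247*sin(0.008813913)
dV = 74.1968 m/s = 0.07419675 km/s

0.0742 km/s


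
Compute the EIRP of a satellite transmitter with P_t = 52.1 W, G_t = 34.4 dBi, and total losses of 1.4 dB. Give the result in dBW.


Pt = 52.1 W = 17.1684 dBW
EIRP = Pt_dBW + Gt - losses = 17.1684 + 34.4 - 1.4 = 50.1684 dBW

50.1684 dBW


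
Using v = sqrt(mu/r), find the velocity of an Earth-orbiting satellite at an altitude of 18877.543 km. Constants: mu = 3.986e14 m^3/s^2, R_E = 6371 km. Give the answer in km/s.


r = R_E + alt = 6371.0 + 18877.543 = 25248.5430 km = 2.5248543e+07 m
v = sqrt(mu/r) = sqrt(3.986e14 / 2.5248543e+07) = 3973.2920 m/s = 3.9733 km/s

3.9733 km/s


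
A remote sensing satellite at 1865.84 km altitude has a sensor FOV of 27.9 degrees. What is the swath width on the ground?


FOV = 27.9 deg = 0.4869469 rad
swath = 2 * alt * tan(FOV/2) = 2 * 1865.84 * tan(0.2434734)
swath = 2 * 1865.84 * 0.2484013
swath = 926.9541 km

926.9541 km


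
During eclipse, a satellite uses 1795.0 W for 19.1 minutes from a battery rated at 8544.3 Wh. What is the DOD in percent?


E_used = P * t / 60 = 1795.0 * 19.1 / 60 = 571.4083 Wh
DOD = E_used / E_total * 100 = 571.4083 / 8544.3 * 100
DOD = 6.6876 %

6.6876 %


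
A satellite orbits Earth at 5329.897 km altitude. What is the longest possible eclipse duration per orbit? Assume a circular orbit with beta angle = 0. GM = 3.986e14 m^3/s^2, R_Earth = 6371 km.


r = 11700.8970 km
T = 209.9369 min
Eclipse fraction = arcsin(R_E/r)/pi = arcsin(6371.0000/11700.8970)/pi
= arcsin(0.5444882)/pi = 0.1832761
Eclipse duration = 0.1832761 * 209.9369 = 38.4764 min

38.4764 minutes


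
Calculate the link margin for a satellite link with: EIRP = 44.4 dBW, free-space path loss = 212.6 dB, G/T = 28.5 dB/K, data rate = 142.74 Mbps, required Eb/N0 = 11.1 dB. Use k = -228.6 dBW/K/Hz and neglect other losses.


C/N0 = EIRP - FSPL + G/T - k = 44.4 - 212.6 + 28.5 - (-228.6)
C/N0 = 88.9000 dB-Hz
R_b = 142.74 Mbps = 1.4274e+08 bps -> 10*log10(R_b) = 81.5455 dB-Hz
Eb/N0 = C/N0 - 10*log10(R_b) = 88.9000 - 81.5455 = 7.3545 dB
Margin = Eb/N0 - Eb/N0_req = 7.3545 - 11.1 = -3.7455 dB (negative margin: link does not close)

-3.7455 dB


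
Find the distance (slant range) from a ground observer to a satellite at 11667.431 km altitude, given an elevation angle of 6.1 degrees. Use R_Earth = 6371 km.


h = 11667.431 km, el = 6.1 deg
d = -R_E*sin(el) + sqrt((R_E*sin(el))^2 + 2*R_E*h + h^2)
d = -6371.0000*sin(0.1064651) + sqrt((6371.0000*0.1062641)^2 + 2*6371.0000*11667.431 + 11667.431^2)
d = 16212.4467 km

16212.4467 km


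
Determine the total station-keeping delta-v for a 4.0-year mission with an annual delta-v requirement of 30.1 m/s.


dV = rate * years = 30.1 * 4.0
dV = 120.4000 m/s

120.4000 m/s


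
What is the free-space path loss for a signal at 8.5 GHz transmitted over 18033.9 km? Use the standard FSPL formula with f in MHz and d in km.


f = 8.5 GHz = 8500.0000 MHz
d = 18033.9 km
FSPL = 32.44 + 20*log10(8500.0000) + 20*log10(18033.9)
FSPL = 32.44 + 78.5884 + 85.1218
FSPL = 196.1502 dB

196.1502 dB


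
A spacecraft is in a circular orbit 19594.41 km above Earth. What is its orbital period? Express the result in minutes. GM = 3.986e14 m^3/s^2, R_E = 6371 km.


r = 25965.4100 km = 2.596541e+07 m
T = 2*pi*sqrt(r^3/mu) = 2*pi*sqrt(1.7505945e+22 / 3.986e14)
T = 41639.3554 s = 693.9893 min

693.9893 minutes


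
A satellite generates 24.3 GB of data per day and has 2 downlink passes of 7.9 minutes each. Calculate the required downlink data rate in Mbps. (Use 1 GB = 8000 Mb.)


total contact time = 2 * 7.9 * 60 = 948.0000 s
data = 24.3 GB = 194400.0000 Mb
rate = 194400.0000 / 948.0000 = 205.0633 Mbps

205.0633 Mbps


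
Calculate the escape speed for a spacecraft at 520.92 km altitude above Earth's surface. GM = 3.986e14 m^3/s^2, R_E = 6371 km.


r = 6371.0 + 520.92 = 6891.9200 km = 6.89192e+06 m
v_esc = sqrt(2*mu/r) = sqrt(2*3.986e14 / 6.89192e+06)
v_esc = 10755.0772 m/s = 10.7551 km/s

10.7551 km/s


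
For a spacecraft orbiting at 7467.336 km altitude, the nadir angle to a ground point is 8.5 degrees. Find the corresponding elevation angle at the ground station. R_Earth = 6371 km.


r = R_E + alt = 13838.3360 km
Law of sines in the satellite / Earth-center / ground-point triangle:
  sin(nadir)/R_E = sin(90 + el)/r  =>  cos(el) = (r/R_E)*sin(nadir)
cos(el) = (13838.3360 / 6371.0000) * sin(8.5 deg) = 0.3210542
el = arccos(0.3210542) = 71.2733 deg
(Earth-central angle = 90 - nadir - el = 10.2267 deg)

71.2733 degrees


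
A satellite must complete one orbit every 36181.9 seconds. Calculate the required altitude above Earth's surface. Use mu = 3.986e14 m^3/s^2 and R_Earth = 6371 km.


T = 36181.9 s
r = (mu*T^2/(4*pi^2))^(1/3) = (3.986e14 * 36181.9^2 / (4*pi^2))^(1/3)
r = 2.3643954e+07 m = 23643.9536 km
alt = r - R_E = 23643.9536 - 6371 = 17272.9536 km

17272.9536 km


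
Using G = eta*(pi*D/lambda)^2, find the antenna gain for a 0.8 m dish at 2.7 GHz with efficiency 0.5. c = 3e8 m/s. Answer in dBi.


lambda = c/f = 3e8 / 2.7e+09 = 0.1111111 m
G = eta*(pi*D/lambda)^2 = 0.5*(pi*0.8/0.1111111)^2
G = 255.8201 (linear)
G = 10*log10(255.8201) = 24.0793 dBi

24.0793 dBi


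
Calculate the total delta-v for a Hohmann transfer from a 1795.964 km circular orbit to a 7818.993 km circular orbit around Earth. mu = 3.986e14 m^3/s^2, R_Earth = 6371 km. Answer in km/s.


r1 = 8166.9640 km = 8.166964e+06 m
r2 = 14189.9930 km = 1.4189993e+07 m
dv1 = sqrt(mu/r1)*(sqrt(2*r2/(r1+r2)) - 1) = 884.9911 m/s
dv2 = sqrt(mu/r2)*(1 - sqrt(2*r1/(r1+r2))) = 769.8294 m/s
total dv = |dv1| + |dv2| = 884.9911 + 769.8294 = 1654.8205 m/s = 1.6548 km/s

1.6548 km/s


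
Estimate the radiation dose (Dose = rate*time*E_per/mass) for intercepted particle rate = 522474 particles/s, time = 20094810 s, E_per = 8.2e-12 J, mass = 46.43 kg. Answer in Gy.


Total energy deposited = rate * time * E_per
  = 522474 * 20094810 * 8.2e-12 = 86.0919 J
Dose = E_total / mass = 86.0919 / 46.43
Dose = 1.8542 Gy

1.8542 Gy
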